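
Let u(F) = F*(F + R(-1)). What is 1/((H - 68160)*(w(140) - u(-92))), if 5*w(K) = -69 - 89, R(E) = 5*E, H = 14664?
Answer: 5/2395443888 ≈ 2.0873e-9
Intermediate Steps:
u(F) = F*(-5 + F) (u(F) = F*(F + 5*(-1)) = F*(F - 5) = F*(-5 + F))
w(K) = -158/5 (w(K) = (-69 - 89)/5 = (⅕)*(-158) = -158/5)
1/((H - 68160)*(w(140) - u(-92))) = 1/((14664 - 68160)*(-158/5 - (-92)*(-5 - 92))) = 1/((-53496)*(-158/5 - (-92)*(-97))) = -1/(53496*(-158/5 - 1*8924)) = -1/(53496*(-158/5 - 8924)) = -1/(53496*(-44778/5)) = -1/53496*(-5/44778) = 5/2395443888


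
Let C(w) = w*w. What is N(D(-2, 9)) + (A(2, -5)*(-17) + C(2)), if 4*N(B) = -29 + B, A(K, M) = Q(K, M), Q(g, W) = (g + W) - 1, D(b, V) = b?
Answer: 257/4 ≈ 64.250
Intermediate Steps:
C(w) = w²
Q(g, W) = -1 + W + g (Q(g, W) = (W + g) - 1 = -1 + W + g)
A(K, M) = -1 + K + M (A(K, M) = -1 + M + K = -1 + K + M)
N(B) = -29/4 + B/4 (N(B) = (-29 + B)/4 = -29/4 + B/4)
N(D(-2, 9)) + (A(2, -5)*(-17) + C(2)) = (-29/4 + (¼)*(-2)) + ((-1 + 2 - 5)*(-17) + 2²) = (-29/4 - ½) + (-4*(-17) + 4) = -31/4 + (68 + 4) = -31/4 + 72 = 257/4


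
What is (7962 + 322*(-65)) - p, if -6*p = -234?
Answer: -13007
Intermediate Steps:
p = 39 (p = -⅙*(-234) = 39)
(7962 + 322*(-65)) - p = (7962 + 322*(-65)) - 1*39 = (7962 - 20930) - 39 = -12968 - 39 = -13007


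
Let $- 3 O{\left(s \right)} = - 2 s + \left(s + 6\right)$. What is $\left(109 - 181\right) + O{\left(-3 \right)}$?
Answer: $-75$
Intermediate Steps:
$O{\left(s \right)} = -2 + \frac{s}{3}$ ($O{\left(s \right)} = - \frac{- 2 s + \left(s + 6\right)}{3} = - \frac{- 2 s + \left(6 + s\right)}{3} = - \frac{6 - s}{3} = -2 + \frac{s}{3}$)
$\left(109 - 181\right) + O{\left(-3 \right)} = \left(109 - 181\right) + \left(-2 + \frac{1}{3} \left(-3\right)\right) = -72 - 3 = -75$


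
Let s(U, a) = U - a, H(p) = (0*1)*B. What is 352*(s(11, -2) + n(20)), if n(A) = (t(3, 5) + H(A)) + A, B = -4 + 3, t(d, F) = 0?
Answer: 11616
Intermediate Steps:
B = -1
H(p) = 0 (H(p) = (0*1)*(-1) = 0*(-1) = 0)
n(A) = A (n(A) = (0 + 0) + A = 0 + A = A)
352*(s(11, -2) + n(20)) = 352*((11 - 1*(-2)) + 20) = 352*((11 + 2) + 20) = 352*(13 + 20) = 352*33 = 11616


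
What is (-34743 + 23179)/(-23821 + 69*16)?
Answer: 11564/22717 ≈ 0.50905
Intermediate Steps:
(-34743 + 23179)/(-23821 + 69*16) = -11564/(-23821 + 1104) = -11564/(-22717) = -11564*(-1/22717) = 11564/22717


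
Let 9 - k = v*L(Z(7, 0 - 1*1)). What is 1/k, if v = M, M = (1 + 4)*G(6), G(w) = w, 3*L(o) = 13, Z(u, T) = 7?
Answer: -1/121 ≈ -0.0082645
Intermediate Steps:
L(o) = 13/3 (L(o) = (⅓)*13 = 13/3)
M = 30 (M = (1 + 4)*6 = 5*6 = 30)
v = 30
k = -121 (k = 9 - 30*13/3 = 9 - 1*130 = 9 - 130 = -121)
1/k = 1/(-121) = -1/121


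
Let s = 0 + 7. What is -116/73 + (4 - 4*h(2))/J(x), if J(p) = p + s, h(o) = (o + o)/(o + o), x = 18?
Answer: -116/73 ≈ -1.5890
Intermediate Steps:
s = 7
h(o) = 1 (h(o) = (2*o)/((2*o)) = (2*o)*(1/(2*o)) = 1)
J(p) = 7 + p (J(p) = p + 7 = 7 + p)
-116/73 + (4 - 4*h(2))/J(x) = -116/73 + (4 - 4*1)/(7 + 18) = -116*1/73 + (4 - 4)/25 = -116/73 + 0*(1/25) = -116/73 + 0 = -116/73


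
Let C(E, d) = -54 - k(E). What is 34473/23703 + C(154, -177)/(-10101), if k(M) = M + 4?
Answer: 117745603/79808001 ≈ 1.4754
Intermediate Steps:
k(M) = 4 + M
C(E, d) = -58 - E (C(E, d) = -54 - (4 + E) = -54 + (-4 - E) = -58 - E)
34473/23703 + C(154, -177)/(-10101) = 34473/23703 + (-58 - 1*154)/(-10101) = 34473*(1/23703) + (-58 - 154)*(-1/10101) = 11491/7901 - 212*(-1/10101) = 11491/7901 + 212/10101 = 117745603/79808001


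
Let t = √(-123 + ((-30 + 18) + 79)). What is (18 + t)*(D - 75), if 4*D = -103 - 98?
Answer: -4509/2 - 501*I*√14/2 ≈ -2254.5 - 937.29*I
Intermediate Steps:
D = -201/4 (D = (-103 - 98)/4 = (¼)*(-201) = -201/4 ≈ -50.250)
t = 2*I*√14 (t = √(-123 + (-12 + 79)) = √(-123 + 67) = √(-56) = 2*I*√14 ≈ 7.4833*I)
(18 + t)*(D - 75) = (18 + 2*I*√14)*(-201/4 - 75) = (18 + 2*I*√14)*(-501/4) = -4509/2 - 501*I*√14/2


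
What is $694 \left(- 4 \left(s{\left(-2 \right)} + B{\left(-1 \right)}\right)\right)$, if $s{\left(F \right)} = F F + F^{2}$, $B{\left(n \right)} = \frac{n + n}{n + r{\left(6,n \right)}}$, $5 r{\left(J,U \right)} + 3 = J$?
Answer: $-36088$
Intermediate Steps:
$r{\left(J,U \right)} = - \frac{3}{5} + \frac{J}{5}$
$B{\left(n \right)} = \frac{2 n}{\frac{3}{5} + n}$ ($B{\left(n \right)} = \frac{n + n}{n + \left(- \frac{3}{5} + \frac{1}{5} \cdot 6\right)} = \frac{2 n}{n + \left(- \frac{3}{5} + \frac{6}{5}\right)} = \frac{2 n}{n + \frac{3}{5}} = \frac{2 n}{\frac{3}{5} + n}$)
$s{\left(F \right)} = 2 F^{2}$ ($s{\left(F \right)} = F^{2} + F^{2} = 2 F^{2}$)
$694 \left(- 4 \left(s{\left(-2 \right)} + B{\left(-1 \right)}\right)\right) = 694 \left(- 4 \left(2 \left(-2\right)^{2} + 10 \left(-1\right) \frac{1}{3 + 5 \left(-1\right)}\right)\right) = 694 \left(- 4 \left(2 \cdot 4 + 10 \left(-1\right) \frac{1}{3 - 5}\right)\right) = 694 \left(- 4 \left(8 + 10 \left(-1\right) \frac{1}{-2}\right)\right) = 694 \left(- 4 \left(8 + 10 \left(-1\right) \left(- \frac{1}{2}\right)\right)\right) = 694 \left(- 4 \left(8 + 5\right)\right) = 694 \left(\left(-4\right) 13\right) = 694 \left(-52\right) = -36088$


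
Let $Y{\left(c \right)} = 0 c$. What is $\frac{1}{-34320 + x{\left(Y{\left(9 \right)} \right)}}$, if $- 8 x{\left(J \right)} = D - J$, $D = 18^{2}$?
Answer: $- \frac{2}{68721} \approx -2.9103 \cdot 10^{-5}$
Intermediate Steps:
$D = 324$
$Y{\left(c \right)} = 0$
$x{\left(J \right)} = - \frac{81}{2} + \frac{J}{8}$ ($x{\left(J \right)} = - \frac{324 - J}{8} = - \frac{81}{2} + \frac{J}{8}$)
$\frac{1}{-34320 + x{\left(Y{\left(9 \right)} \right)}} = \frac{1}{-34320 + \left(- \frac{81}{2} + \frac{1}{8} \cdot 0\right)} = \frac{1}{-34320 + \left(- \frac{81}{2} + 0\right)} = \frac{1}{-34320 - \frac{81}{2}} = \frac{1}{- \frac{68721}{2}} = - \frac{2}{68721}$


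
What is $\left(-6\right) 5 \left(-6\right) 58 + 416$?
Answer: $10856$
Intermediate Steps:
$\left(-6\right) 5 \left(-6\right) 58 + 416 = \left(-30\right) \left(-6\right) 58 + 416 = 180 \cdot 58 + 416 = 10440 + 416 = 10856$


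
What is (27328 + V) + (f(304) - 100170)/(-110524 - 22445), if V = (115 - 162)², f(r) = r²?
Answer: 3927513107/132969 ≈ 29537.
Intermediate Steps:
V = 2209 (V = (-47)² = 2209)
(27328 + V) + (f(304) - 100170)/(-110524 - 22445) = (27328 + 2209) + (304² - 100170)/(-110524 - 22445) = 29537 + (92416 - 100170)/(-132969) = 29537 - 7754*(-1/132969) = 29537 + 7754/132969 = 3927513107/132969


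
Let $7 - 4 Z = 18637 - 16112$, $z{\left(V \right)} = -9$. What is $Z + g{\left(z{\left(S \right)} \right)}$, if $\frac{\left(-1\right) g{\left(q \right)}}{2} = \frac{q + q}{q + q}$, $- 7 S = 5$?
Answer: $- \frac{1263}{2} \approx -631.5$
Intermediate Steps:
$S = - \frac{5}{7}$ ($S = \left(- \frac{1}{7}\right) 5 = - \frac{5}{7} \approx -0.71429$)
$g{\left(q \right)} = -2$ ($g{\left(q \right)} = - 2 \frac{q + q}{q + q} = - 2 \frac{2 q}{2 q} = - 2 \cdot 2 q \frac{1}{2 q} = \left(-2\right) 1 = -2$)
$Z = - \frac{1259}{2}$ ($Z = \frac{7}{4} - \frac{18637 - 16112}{4} = \frac{7}{4} - \frac{2525}{4} = - \frac{1259}{2} \approx -629.5$)
$Z + g{\left(z{\left(S \right)} \right)} = - \frac{1259}{2} - 2 = - \frac{1263}{2}$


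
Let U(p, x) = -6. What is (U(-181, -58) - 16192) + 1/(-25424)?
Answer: -411817953/25424 ≈ -16198.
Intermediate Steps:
(U(-181, -58) - 16192) + 1/(-25424) = (-6 - 16192) + 1/(-25424) = -16198 - 1/25424 = -411817953/25424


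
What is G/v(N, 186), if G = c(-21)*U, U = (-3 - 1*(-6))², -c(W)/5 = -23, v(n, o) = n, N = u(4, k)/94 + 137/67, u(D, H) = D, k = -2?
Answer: 1086405/2191 ≈ 495.85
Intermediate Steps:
N = 6573/3149 (N = 4/94 + 137/67 = 4*(1/94) + 137*(1/67) = 2/47 + 137/67 = 6573/3149 ≈ 2.0873)
c(W) = 115 (c(W) = -5*(-23) = 115)
U = 9 (U = (-3 + 6)² = 3² = 9)
G = 1035 (G = 115*9 = 1035)
G/v(N, 186) = 1035/(6573/3149) = 1035*(3149/6573) = 1086405/2191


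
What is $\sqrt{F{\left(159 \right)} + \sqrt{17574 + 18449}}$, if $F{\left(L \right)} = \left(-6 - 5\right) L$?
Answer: $\sqrt{-1749 + \sqrt{36023}} \approx 39.487 i$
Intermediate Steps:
$F{\left(L \right)} = - 11 L$
$\sqrt{F{\left(159 \right)} + \sqrt{17574 + 18449}} = \sqrt{\left(-11\right) 159 + \sqrt{17574 + 18449}} = \sqrt{-1749 + \sqrt{36023}}$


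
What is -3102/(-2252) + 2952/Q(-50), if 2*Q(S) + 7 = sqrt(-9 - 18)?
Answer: 3*(-2212349*I + 1551*sqrt(3))/(1126*(3*sqrt(3) + 7*I)) ≈ -542.41 - 403.66*I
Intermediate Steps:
Q(S) = -7/2 + 3*I*sqrt(3)/2 (Q(S) = -7/2 + sqrt(-9 - 18)/2 = -7/2 + sqrt(-27)/2 = -7/2 + (3*I*sqrt(3))/2 = -7/2 + 3*I*sqrt(3)/2)
-3102/(-2252) + 2952/Q(-50) = -3102/(-2252) + 2952/(-7/2 + 3*I*sqrt(3)/2) = -3102*(-1/2252) + 2952/(-7/2 + 3*I*sqrt(3)/2) = 1551/1126 + 2952/(-7/2 + 3*I*sqrt(3)/2)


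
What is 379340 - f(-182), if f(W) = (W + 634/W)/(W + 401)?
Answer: 7559883739/19929 ≈ 3.7934e+5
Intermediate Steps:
f(W) = (W + 634/W)/(401 + W)
379340 - f(-182) = 379340 - (634 + (-182)**2)/((-182)*(401 - 182)) = 379340 - (-1)*(634 + 33124)/(182*219) = 379340 - (-1)*33758/(182*219) = 379340 - 1*(-16879/19929) = 379340 + 16879/19929 = 7559883739/19929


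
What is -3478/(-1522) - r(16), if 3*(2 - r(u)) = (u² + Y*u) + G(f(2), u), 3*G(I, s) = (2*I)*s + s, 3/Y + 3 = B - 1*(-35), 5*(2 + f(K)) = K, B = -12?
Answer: 565093/6849 ≈ 82.507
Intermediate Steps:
f(K) = -2 + K/5
Y = 3/20 (Y = 3/(-3 + (-12 - 1*(-35))) = 3/(-3 + (-12 + 35)) = 3/(-3 + 23) = 3/20 ≈ 0.15000)
G(I, s) = s/3 + 2*I*s/3 (G(I, s) = ((2*I)*s + s)/3 = (2*I*s + s)/3 = (s + 2*I*s)/3 = s/3 + 2*I*s/3)
r(u) = 2 - u²/3 + 7*u/36 (r(u) = 2 - ((u² + 3*u/20) + u*(1 + 2*(-2 + (⅕)*2))/3)/3 = 2 - ((u² + 3*u/20) + u*(1 + 2*(-2 + ⅖))/3)/3 = 2 - ((u² + 3*u/20) + u*(1 + 2*(-8/5))/3)/3 = 2 - ((u² + 3*u/20) + u*(1 - 16/5)/3)/3 = 2 - ((u² + 3*u/20) + (⅓)*u*(-11/5))/3 = 2 - ((u² + 3*u/20) - 11*u/15)/3 = 2 - (u² - 7*u/12)/3 = 2 + (-u²/3 + 7*u/36) = 2 - u²/3 + 7*u/36)
-3478/(-1522) - r(16) = -3478/(-1522) - (2 - ⅓*16² + (7/36)*16) = -3478*(-1/1522) - (2 - ⅓*256 + 28/9) = 1739/761 - (2 - 256/3 + 28/9) = 1739/761 - 1*(-722/9) = 1739/761 + 722/9 = 565093/6849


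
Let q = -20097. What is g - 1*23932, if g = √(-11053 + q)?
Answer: -23932 + 5*I*√1246 ≈ -23932.0 + 176.49*I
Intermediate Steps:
g = 5*I*√1246 (g = √(-11053 - 20097) = √(-31150) = 5*I*√1246 ≈ 176.49*I)
g - 1*23932 = 5*I*√1246 - 1*23932 = 5*I*√1246 - 23932 = -23932 + 5*I*√1246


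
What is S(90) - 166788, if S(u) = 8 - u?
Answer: -166870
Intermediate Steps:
S(90) - 166788 = (8 - 1*90) - 166788 = (8 - 90) - 166788 = -82 - 166788 = -166870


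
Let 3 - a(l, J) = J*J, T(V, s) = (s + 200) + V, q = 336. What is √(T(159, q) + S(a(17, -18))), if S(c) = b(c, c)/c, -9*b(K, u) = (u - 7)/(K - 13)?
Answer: 7*√366838115307/160821 ≈ 26.363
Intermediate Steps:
T(V, s) = 200 + V + s (T(V, s) = (200 + s) + V = 200 + V + s)
b(K, u) = -(-7 + u)/(9*(-13 + K)) (b(K, u) = -(u - 7)/(9*(K - 13)) = -(-7 + u)/(9*(-13 + K)))
a(l, J) = 3 - J² (a(l, J) = 3 - J*J = 3 - J²)
S(c) = (7 - c)/(9*c*(-13 + c)) (S(c) = ((7 - c)/(9*(-13 + c)))/c = (7 - c)/(9*c*(-13 + c)))
√(T(159, q) + S(a(17, -18))) = √((200 + 159 + 336) + (7 - (3 - 1*(-18)²))/(9*(3 - 1*(-18)²)*(-13 + (3 - 1*(-18)²)))) = √(695 + (7 - (3 - 1*324))/(9*(3 - 1*324)*(-13 + (3 - 1*324)))) = √(695 + (7 - (3 - 324))/(9*(3 - 324)*(-13 + (3 - 324)))) = √(695 + (⅑)*(7 - 1*(-321))/(-321*(-13 - 321))) = √(695 + (⅑)*(-1/321)*(7 + 321)/(-334)) = √(695 + (⅑)*(-1/321)*(-1/334)*328) = √(695 + 164/482463) = √(335311949/482463) = 7*√366838115307/160821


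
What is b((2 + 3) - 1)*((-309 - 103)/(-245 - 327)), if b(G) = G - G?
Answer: 0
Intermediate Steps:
b(G) = 0
b((2 + 3) - 1)*((-309 - 103)/(-245 - 327)) = 0*((-309 - 103)/(-245 - 327)) = 0*(-412/(-572)) = 0*(-412*(-1/572)) = 0*(103/143) = 0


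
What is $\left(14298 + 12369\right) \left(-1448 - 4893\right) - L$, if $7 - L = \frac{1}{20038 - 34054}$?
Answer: $- \frac{2370041883265}{14016} \approx -1.691 \cdot 10^{8}$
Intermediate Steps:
$L = \frac{98113}{14016}$ ($L = 7 - \frac{1}{20038 - 34054} = 7 - \frac{1}{-14016} = 7 - - \frac{1}{14016} = 7 + \frac{1}{14016} = \frac{98113}{14016} \approx 7.0001$)
$\left(14298 + 12369\right) \left(-1448 - 4893\right) - L = \left(14298 + 12369\right) \left(-1448 - 4893\right) - \frac{98113}{14016} = 26667 \left(-6341\right) - \frac{98113}{14016} = -169095447 - \frac{98113}{14016} = - \frac{2370041883265}{14016}$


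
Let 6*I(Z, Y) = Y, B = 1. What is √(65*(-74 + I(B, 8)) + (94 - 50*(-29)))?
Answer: I*√28614/3 ≈ 56.386*I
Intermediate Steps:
I(Z, Y) = Y/6
√(65*(-74 + I(B, 8)) + (94 - 50*(-29))) = √(65*(-74 + (⅙)*8) + (94 - 50*(-29))) = √(65*(-74 + 4/3) + (94 + 1450)) = √(65*(-218/3) + 1544) = √(-14170/3 + 1544) = √(-9538/3) = I*√28614/3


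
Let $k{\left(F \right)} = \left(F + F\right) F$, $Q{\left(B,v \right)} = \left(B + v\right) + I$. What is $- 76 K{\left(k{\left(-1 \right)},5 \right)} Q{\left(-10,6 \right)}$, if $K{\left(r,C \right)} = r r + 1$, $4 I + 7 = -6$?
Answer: $2755$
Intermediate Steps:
$I = - \frac{13}{4}$ ($I = - \frac{7}{4} + \frac{1}{4} \left(-6\right) = - \frac{7}{4} - \frac{3}{2} = - \frac{13}{4} \approx -3.25$)
$Q{\left(B,v \right)} = - \frac{13}{4} + B + v$ ($Q{\left(B,v \right)} = \left(B + v\right) - \frac{13}{4} = - \frac{13}{4} + B + v$)
$k{\left(F \right)} = 2 F^{2}$ ($k{\left(F \right)} = 2 F F = 2 F^{2}$)
$K{\left(r,C \right)} = 1 + r^{2}$ ($K{\left(r,C \right)} = r^{2} + 1 = 1 + r^{2}$)
$- 76 K{\left(k{\left(-1 \right)},5 \right)} Q{\left(-10,6 \right)} = - 76 \left(1 + \left(2 \left(-1\right)^{2}\right)^{2}\right) \left(- \frac{13}{4} - 10 + 6\right) = - 76 \left(1 + \left(2 \cdot 1\right)^{2}\right) \left(- \frac{29}{4}\right) = - 76 \left(1 + 2^{2}\right) \left(- \frac{29}{4}\right) = - 76 \left(1 + 4\right) \left(- \frac{29}{4}\right) = \left(-76\right) 5 \left(- \frac{29}{4}\right) = \left(-380\right) \left(- \frac{29}{4}\right) = 2755$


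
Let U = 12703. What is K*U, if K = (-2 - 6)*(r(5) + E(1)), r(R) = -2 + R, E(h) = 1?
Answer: -406496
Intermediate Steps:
K = -32 (K = (-2 - 6)*((-2 + 5) + 1) = -8*(3 + 1) = -8*4 = -32)
K*U = -32*12703 = -406496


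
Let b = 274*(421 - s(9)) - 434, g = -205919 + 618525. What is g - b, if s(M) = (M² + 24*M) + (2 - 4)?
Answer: 378516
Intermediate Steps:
g = 412606
s(M) = -2 + M² + 24*M (s(M) = (M² + 24*M) - 2 = -2 + M² + 24*M)
b = 34090 (b = 274*(421 - (-2 + 9² + 24*9)) - 434 = 274*(421 - (-2 + 81 + 216)) - 434 = 274*(421 - 1*295) - 434 = 274*(421 - 295) - 434 = 274*126 - 434 = 34524 - 434 = 34090)
g - b = 412606 - 1*34090 = 412606 - 34090 = 378516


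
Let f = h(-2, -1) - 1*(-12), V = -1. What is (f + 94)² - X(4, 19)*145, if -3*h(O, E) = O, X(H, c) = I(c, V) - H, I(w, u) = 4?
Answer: 102400/9 ≈ 11378.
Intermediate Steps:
X(H, c) = 4 - H
h(O, E) = -O/3
f = 38/3 (f = -⅓*(-2) - 1*(-12) = ⅔ + 12 = 38/3 ≈ 12.667)
(f + 94)² - X(4, 19)*145 = (38/3 + 94)² - (4 - 1*4)*145 = (320/3)² - (4 - 4)*145 = 102400/9 - 0*145 = 102400/9 - 1*0 = 102400/9 + 0 = 102400/9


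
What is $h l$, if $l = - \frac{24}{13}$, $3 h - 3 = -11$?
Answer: $\frac{64}{13} \approx 4.9231$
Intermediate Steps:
$h = - \frac{8}{3}$ ($h = 1 + \frac{1}{3} \left(-11\right) = 1 - \frac{11}{3} = - \frac{8}{3} \approx -2.6667$)
$l = - \frac{24}{13}$ ($l = \left(-24\right) \frac{1}{13} = - \frac{24}{13} \approx -1.8462$)
$h l = \left(- \frac{8}{3}\right) \left(- \frac{24}{13}\right) = \frac{64}{13}$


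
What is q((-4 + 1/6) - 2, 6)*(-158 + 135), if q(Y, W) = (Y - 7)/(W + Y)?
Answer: 1771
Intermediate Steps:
q(Y, W) = (-7 + Y)/(W + Y)
q((-4 + 1/6) - 2, 6)*(-158 + 135) = ((-7 + ((-4 + 1/6) - 2))/(6 + ((-4 + 1/6) - 2)))*(-158 + 135) = ((-7 + ((-4 + 1/6) - 2))/(6 + ((-4 + 1/6) - 2)))*(-23) = ((-7 + (-23/6 - 2))/(6 + (-23/6 - 2)))*(-23) = ((-7 - 35/6)/(6 - 35/6))*(-23) = (-77/6/(1/6))*(-23) = (6*(-77/6))*(-23) = -77*(-23) = 1771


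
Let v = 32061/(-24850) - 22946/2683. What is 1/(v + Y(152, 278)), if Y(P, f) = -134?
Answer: -66672550/9590349463 ≈ -0.0069520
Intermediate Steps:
v = -656227763/66672550 (v = 32061*(-1/24850) - 22946*1/2683 = -32061/24850 - 22946/2683 = -656227763/66672550 ≈ -9.8425)
1/(v + Y(152, 278)) = 1/(-656227763/66672550 - 134) = 1/(-9590349463/66672550) = -66672550/9590349463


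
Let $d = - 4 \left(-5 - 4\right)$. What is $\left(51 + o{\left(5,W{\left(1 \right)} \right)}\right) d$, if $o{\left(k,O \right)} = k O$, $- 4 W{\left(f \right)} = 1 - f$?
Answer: $1836$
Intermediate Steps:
$d = 36$ ($d = \left(-4\right) \left(-9\right) = 36$)
$W{\left(f \right)} = - \frac{1}{4} + \frac{f}{4}$ ($W{\left(f \right)} = - \frac{1 - f}{4} = - \frac{1}{4} + \frac{f}{4}$)
$o{\left(k,O \right)} = O k$
$\left(51 + o{\left(5,W{\left(1 \right)} \right)}\right) d = \left(51 + \left(- \frac{1}{4} + \frac{1}{4} \cdot 1\right) 5\right) 36 = \left(51 + \left(- \frac{1}{4} + \frac{1}{4}\right) 5\right) 36 = \left(51 + 0 \cdot 5\right) 36 = \left(51 + 0\right) 36 = 51 \cdot 36 = 1836$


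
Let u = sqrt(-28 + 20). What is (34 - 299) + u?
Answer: -265 + 2*I*sqrt(2) ≈ -265.0 + 2.8284*I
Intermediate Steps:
u = 2*I*sqrt(2) (u = sqrt(-8) = 2*I*sqrt(2) ≈ 2.8284*I)
(34 - 299) + u = (34 - 299) + 2*I*sqrt(2) = -265 + 2*I*sqrt(2)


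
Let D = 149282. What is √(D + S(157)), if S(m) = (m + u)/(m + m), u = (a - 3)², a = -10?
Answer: √3679677609/157 ≈ 386.37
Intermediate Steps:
u = 169 (u = (-10 - 3)² = (-13)² = 169)
S(m) = (169 + m)/(2*m) (S(m) = (m + 169)/(m + m) = (169 + m)/((2*m)) = (169 + m)*(1/(2*m)) = (169 + m)/(2*m))
√(D + S(157)) = √(149282 + (½)*(169 + 157)/157) = √(149282 + (½)*(1/157)*326) = √(149282 + 163/157) = √(23437437/157) = √3679677609/157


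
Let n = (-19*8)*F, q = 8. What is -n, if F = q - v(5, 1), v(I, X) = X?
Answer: 1064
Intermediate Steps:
F = 7 (F = 8 - 1*1 = 8 - 1 = 7)
n = -1064 (n = -19*8*7 = -152*7 = -1064)
-n = -1*(-1064) = 1064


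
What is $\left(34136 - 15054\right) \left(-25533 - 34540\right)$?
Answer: $-1146312986$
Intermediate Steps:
$\left(34136 - 15054\right) \left(-25533 - 34540\right) = 19082 \left(-60073\right) = -1146312986$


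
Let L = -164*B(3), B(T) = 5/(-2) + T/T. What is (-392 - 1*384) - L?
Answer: -1022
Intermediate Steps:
B(T) = -3/2 (B(T) = 5*(-1/2) + 1 = -5/2 + 1 = -3/2)
L = 246 (L = -164*(-3/2) = 246)
(-392 - 1*384) - L = (-392 - 1*384) - 1*246 = (-392 - 384) - 246 = -776 - 246 = -1022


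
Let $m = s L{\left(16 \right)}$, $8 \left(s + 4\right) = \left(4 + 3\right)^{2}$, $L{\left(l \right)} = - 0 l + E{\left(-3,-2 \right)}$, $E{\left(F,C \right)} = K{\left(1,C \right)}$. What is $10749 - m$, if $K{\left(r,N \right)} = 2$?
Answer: $\frac{42979}{4} \approx 10745.0$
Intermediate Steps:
$E{\left(F,C \right)} = 2$
$L{\left(l \right)} = 2$ ($L{\left(l \right)} = - 0 l + 2 = \left(-1\right) 0 + 2 = 0 + 2 = 2$)
$s = \frac{17}{8}$ ($s = -4 + \frac{\left(4 + 3\right)^{2}}{8} = -4 + \frac{7^{2}}{8} = -4 + \frac{1}{8} \cdot 49 = -4 + \frac{49}{8} = \frac{17}{8} \approx 2.125$)
$m = \frac{17}{4}$ ($m = \frac{17}{8} \cdot 2 = \frac{17}{4} \approx 4.25$)
$10749 - m = 10749 - \frac{17}{4} = \frac{42979}{4}$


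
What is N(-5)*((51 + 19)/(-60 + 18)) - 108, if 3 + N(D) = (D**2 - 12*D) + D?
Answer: -709/3 ≈ -236.33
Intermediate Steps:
N(D) = -3 + D**2 - 11*D (N(D) = -3 + ((D**2 - 12*D) + D) = -3 + (D**2 - 11*D) = -3 + D**2 - 11*D)
N(-5)*((51 + 19)/(-60 + 18)) - 108 = (-3 + (-5)**2 - 11*(-5))*((51 + 19)/(-60 + 18)) - 108 = (-3 + 25 + 55)*(70/(-42)) - 108 = 77*(70*(-1/42)) - 108 = 77*(-5/3) - 108 = -385/3 - 108 = -709/3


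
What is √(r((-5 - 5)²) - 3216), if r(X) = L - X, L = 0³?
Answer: 2*I*√829 ≈ 57.585*I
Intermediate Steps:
L = 0
r(X) = -X (r(X) = 0 - X = -X)
√(r((-5 - 5)²) - 3216) = √(-(-5 - 5)² - 3216) = √(-1*(-10)² - 3216) = √(-1*100 - 3216) = √(-100 - 3216) = √(-3316) = 2*I*√829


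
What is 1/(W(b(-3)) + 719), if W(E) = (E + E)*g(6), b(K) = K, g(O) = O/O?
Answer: 1/713 ≈ 0.0014025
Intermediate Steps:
g(O) = 1
W(E) = 2*E (W(E) = (E + E)*1 = (2*E)*1 = 2*E)
1/(W(b(-3)) + 719) = 1/(2*(-3) + 719) = 1/(-6 + 719) = 1/713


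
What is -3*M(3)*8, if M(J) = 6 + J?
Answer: -216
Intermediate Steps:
-3*M(3)*8 = -3*(6 + 3)*8 = -3*9*8 = -27*8 = -216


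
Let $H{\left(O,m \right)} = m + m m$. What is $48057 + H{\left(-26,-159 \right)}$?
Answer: $73179$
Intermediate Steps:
$H{\left(O,m \right)} = m + m^{2}$
$48057 + H{\left(-26,-159 \right)} = 48057 - 159 \left(1 - 159\right) = 48057 - -25122 = 48057 + 25122 = 73179$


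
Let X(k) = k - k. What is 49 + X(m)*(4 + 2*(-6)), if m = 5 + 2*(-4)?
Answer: 49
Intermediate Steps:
m = -3 (m = 5 - 8 = -3)
X(k) = 0
49 + X(m)*(4 + 2*(-6)) = 49 + 0*(4 + 2*(-6)) = 49 + 0*(4 - 12) = 49 + 0*(-8) = 49 + 0 = 49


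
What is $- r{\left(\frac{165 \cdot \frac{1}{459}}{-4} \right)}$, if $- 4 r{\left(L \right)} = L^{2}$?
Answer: $\frac{3025}{1498176} \approx 0.0020191$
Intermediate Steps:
$r{\left(L \right)} = - \frac{L^{2}}{4}$
$- r{\left(\frac{165 \cdot \frac{1}{459}}{-4} \right)} = - \frac{\left(-1\right) \left(\frac{165 \cdot \frac{1}{459}}{-4}\right)^{2}}{4} = - \frac{\left(-1\right) \left(165 \cdot \frac{1}{459} \left(- \frac{1}{4}\right)\right)^{2}}{4} = - \frac{\left(-1\right) \left(\frac{55}{153} \left(- \frac{1}{4}\right)\right)^{2}}{4} = - \frac{\left(-1\right) \left(- \frac{55}{612}\right)^{2}}{4} = - \frac{\left(-1\right) 3025}{4 \cdot 374544} = \left(-1\right) \left(- \frac{3025}{1498176}\right) = \frac{3025}{1498176}$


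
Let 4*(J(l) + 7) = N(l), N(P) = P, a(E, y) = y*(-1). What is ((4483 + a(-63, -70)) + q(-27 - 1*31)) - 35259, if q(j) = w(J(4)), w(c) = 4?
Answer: -30702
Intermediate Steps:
a(E, y) = -y
J(l) = -7 + l/4
q(j) = 4
((4483 + a(-63, -70)) + q(-27 - 1*31)) - 35259 = ((4483 - 1*(-70)) + 4) - 35259 = ((4483 + 70) + 4) - 35259 = (4553 + 4) - 35259 = 4557 - 35259 = -30702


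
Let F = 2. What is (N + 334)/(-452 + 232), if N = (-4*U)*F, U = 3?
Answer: -31/22 ≈ -1.4091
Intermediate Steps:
N = -24 (N = -4*3*2 = -12*2 = -24)
(N + 334)/(-452 + 232) = (-24 + 334)/(-452 + 232) = 310/(-220) = 310*(-1/220) = -31/22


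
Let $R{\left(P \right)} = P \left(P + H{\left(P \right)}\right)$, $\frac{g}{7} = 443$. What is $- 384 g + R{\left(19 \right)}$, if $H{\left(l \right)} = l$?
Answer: $-1190062$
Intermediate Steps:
$g = 3101$ ($g = 7 \cdot 443 = 3101$)
$R{\left(P \right)} = 2 P^{2}$ ($R{\left(P \right)} = P \left(P + P\right) = P 2 P = 2 P^{2}$)
$- 384 g + R{\left(19 \right)} = \left(-384\right) 3101 + 2 \cdot 19^{2} = -1190784 + 2 \cdot 361 = -1190784 + 722 = -1190062$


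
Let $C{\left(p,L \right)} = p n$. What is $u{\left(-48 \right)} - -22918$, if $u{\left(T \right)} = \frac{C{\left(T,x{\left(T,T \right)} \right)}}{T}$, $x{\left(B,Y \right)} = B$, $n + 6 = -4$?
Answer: $22908$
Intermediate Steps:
$n = -10$ ($n = -6 - 4 = -10$)
$C{\left(p,L \right)} = - 10 p$ ($C{\left(p,L \right)} = p \left(-10\right) = - 10 p$)
$u{\left(T \right)} = -10$ ($u{\left(T \right)} = \frac{\left(-10\right) T}{T} = -10$)
$u{\left(-48 \right)} - -22918 = -10 - -22918 = -10 + 22918 = 22908$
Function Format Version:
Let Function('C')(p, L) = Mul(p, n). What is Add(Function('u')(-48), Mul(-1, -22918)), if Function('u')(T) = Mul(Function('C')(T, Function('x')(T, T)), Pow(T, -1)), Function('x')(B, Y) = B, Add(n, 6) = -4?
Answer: 22908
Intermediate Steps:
n = -10 (n = Add(-6, -4) = -10)
Function('C')(p, L) = Mul(-10, p) (Function('C')(p, L) = Mul(p, -10) = Mul(-10, p))
Function('u')(T) = -10 (Function('u')(T) = Mul(Mul(-10, T), Pow(T, -1)) = -10)
Add(Function('u')(-48), Mul(-1, -22918)) = Add(-10, Mul(-1, -22918)) = Add(-10, 22918) = 22908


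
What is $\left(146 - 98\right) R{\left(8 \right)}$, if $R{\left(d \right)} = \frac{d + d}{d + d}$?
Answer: $48$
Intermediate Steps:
$R{\left(d \right)} = 1$ ($R{\left(d \right)} = \frac{2 d}{2 d} = 2 d \frac{1}{2 d} = 1$)
$\left(146 - 98\right) R{\left(8 \right)} = \left(146 - 98\right) 1 = 48 \cdot 1 = 48$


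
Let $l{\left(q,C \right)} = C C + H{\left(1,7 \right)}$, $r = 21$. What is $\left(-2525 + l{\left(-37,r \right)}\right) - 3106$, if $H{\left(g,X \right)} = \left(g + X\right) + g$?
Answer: $-5181$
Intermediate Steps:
$H{\left(g,X \right)} = X + 2 g$ ($H{\left(g,X \right)} = \left(X + g\right) + g = X + 2 g$)
$l{\left(q,C \right)} = 9 + C^{2}$ ($l{\left(q,C \right)} = C C + \left(7 + 2 \cdot 1\right) = C^{2} + \left(7 + 2\right) = C^{2} + 9 = 9 + C^{2}$)
$\left(-2525 + l{\left(-37,r \right)}\right) - 3106 = \left(-2525 + \left(9 + 21^{2}\right)\right) - 3106 = \left(-2525 + \left(9 + 441\right)\right) - 3106 = \left(-2525 + 450\right) - 3106 = -2075 - 3106 = -5181$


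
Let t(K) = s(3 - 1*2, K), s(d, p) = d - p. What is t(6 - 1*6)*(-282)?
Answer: -282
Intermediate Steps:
t(K) = 1 - K (t(K) = (3 - 1*2) - K = (3 - 2) - K = 1 - K)
t(6 - 1*6)*(-282) = (1 - (6 - 1*6))*(-282) = (1 - (6 - 6))*(-282) = (1 - 1*0)*(-282) = (1 + 0)*(-282) = 1*(-282) = -282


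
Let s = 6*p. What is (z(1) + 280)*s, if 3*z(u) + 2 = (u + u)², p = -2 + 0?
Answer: -3368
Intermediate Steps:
p = -2
s = -12 (s = 6*(-2) = -12)
z(u) = -⅔ + 4*u²/3 (z(u) = -⅔ + (u + u)²/3 = -⅔ + (2*u)²/3 = -⅔ + (4*u²)/3 = -⅔ + 4*u²/3)
(z(1) + 280)*s = ((-⅔ + (4/3)*1²) + 280)*(-12) = ((-⅔ + (4/3)*1) + 280)*(-12) = ((-⅔ + 4/3) + 280)*(-12) = (⅔ + 280)*(-12) = (842/3)*(-12) = -3368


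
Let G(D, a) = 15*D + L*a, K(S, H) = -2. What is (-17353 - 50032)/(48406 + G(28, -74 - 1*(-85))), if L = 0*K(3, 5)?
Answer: -67385/48826 ≈ -1.3801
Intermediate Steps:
L = 0 (L = 0*(-2) = 0)
G(D, a) = 15*D (G(D, a) = 15*D + 0*a = 15*D + 0 = 15*D)
(-17353 - 50032)/(48406 + G(28, -74 - 1*(-85))) = (-17353 - 50032)/(48406 + 15*28) = -67385/(48406 + 420) = -67385/48826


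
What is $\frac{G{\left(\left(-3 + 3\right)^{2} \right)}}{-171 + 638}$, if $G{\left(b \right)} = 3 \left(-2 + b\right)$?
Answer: $- \frac{6}{467} \approx -0.012848$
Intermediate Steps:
$G{\left(b \right)} = -6 + 3 b$
$\frac{G{\left(\left(-3 + 3\right)^{2} \right)}}{-171 + 638} = \frac{-6 + 3 \left(-3 + 3\right)^{2}}{-171 + 638} = \frac{-6 + 3 \cdot 0^{2}}{467} = \left(-6 + 3 \cdot 0\right) \frac{1}{467} = \left(-6 + 0\right) \frac{1}{467} = \left(-6\right) \frac{1}{467} = - \frac{6}{467}$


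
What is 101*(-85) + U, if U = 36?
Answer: -8549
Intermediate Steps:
101*(-85) + U = 101*(-85) + 36 = -8585 + 36 = -8549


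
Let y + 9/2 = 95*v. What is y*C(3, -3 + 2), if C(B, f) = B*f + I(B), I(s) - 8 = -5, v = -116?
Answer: 0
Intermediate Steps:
I(s) = 3 (I(s) = 8 - 5 = 3)
C(B, f) = 3 + B*f (C(B, f) = B*f + 3 = 3 + B*f)
y = -22049/2 (y = -9/2 + 95*(-116) = -9/2 - 11020 = -22049/2 ≈ -11025.)
y*C(3, -3 + 2) = -22049*(3 + 3*(-3 + 2))/2 = -22049*(3 + 3*(-1))/2 = -22049*(3 - 3)/2 = -22049/2*0 = 0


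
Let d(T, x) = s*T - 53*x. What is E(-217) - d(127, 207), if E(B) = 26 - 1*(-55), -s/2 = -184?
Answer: -35684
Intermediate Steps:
s = 368 (s = -2*(-184) = 368)
E(B) = 81 (E(B) = 26 + 55 = 81)
d(T, x) = -53*x + 368*T (d(T, x) = 368*T - 53*x = -53*x + 368*T)
E(-217) - d(127, 207) = 81 - (-53*207 + 368*127) = 81 - (-10971 + 46736) = 81 - 1*35765 = 81 - 35765 = -35684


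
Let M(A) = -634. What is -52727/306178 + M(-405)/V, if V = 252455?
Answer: -13505311637/77296166990 ≈ -0.17472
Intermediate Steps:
-52727/306178 + M(-405)/V = -52727/306178 - 634/252455 = -13505311637/77296166990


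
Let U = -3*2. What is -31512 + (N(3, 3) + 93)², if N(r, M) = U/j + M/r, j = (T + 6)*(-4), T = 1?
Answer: -4436591/196 ≈ -22636.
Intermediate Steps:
U = -6
j = -28 (j = (1 + 6)*(-4) = 7*(-4) = -28)
N(r, M) = 3/14 + M/r (N(r, M) = -6/(-28) + M/r = -6*(-1/28) + M/r = 3/14 + M/r)
-31512 + (N(3, 3) + 93)² = -31512 + ((3/14 + 3/3) + 93)² = -31512 + ((3/14 + 3*(⅓)) + 93)² = -31512 + ((3/14 + 1) + 93)² = -31512 + (17/14 + 93)² = -31512 + (1319/14)² = -31512 + 1739761/196 = -4436591/196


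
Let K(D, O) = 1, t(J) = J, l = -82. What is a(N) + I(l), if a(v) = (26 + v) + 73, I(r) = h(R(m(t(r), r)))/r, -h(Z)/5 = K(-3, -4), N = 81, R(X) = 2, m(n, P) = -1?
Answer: 14765/82 ≈ 180.06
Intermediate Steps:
h(Z) = -5 (h(Z) = -5*1 = -5)
I(r) = -5/r
a(v) = 99 + v
a(N) + I(l) = (99 + 81) - 5/(-82) = 180 - 5*(-1/82) = 180 + 5/82 = 14765/82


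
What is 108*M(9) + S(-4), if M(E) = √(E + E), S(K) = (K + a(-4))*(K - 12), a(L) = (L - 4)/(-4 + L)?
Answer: 48 + 324*√2 ≈ 506.21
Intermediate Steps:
a(L) = 1 (a(L) = (-4 + L)/(-4 + L) = 1)
S(K) = (1 + K)*(-12 + K) (S(K) = (K + 1)*(K - 12) = (1 + K)*(-12 + K))
M(E) = √2*√E (M(E) = √(2*E) = √2*√E)
108*M(9) + S(-4) = 108*(√2*√9) + (-12 + (-4)² - 11*(-4)) = 108*(√2*3) + (-12 + 16 + 44) = 108*(3*√2) + 48 = 324*√2 + 48 = 48 + 324*√2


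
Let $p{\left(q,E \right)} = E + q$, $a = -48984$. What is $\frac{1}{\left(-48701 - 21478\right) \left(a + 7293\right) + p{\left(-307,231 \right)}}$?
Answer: $\frac{1}{2925832613} \approx 3.4178 \cdot 10^{-10}$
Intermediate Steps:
$\frac{1}{\left(-48701 - 21478\right) \left(a + 7293\right) + p{\left(-307,231 \right)}} = \frac{1}{\left(-48701 - 21478\right) \left(-48984 + 7293\right) + \left(231 - 307\right)} = \frac{1}{\left(-70179\right) \left(-41691\right) - 76} = \frac{1}{2925832689 - 76} = \frac{1}{2925832613}$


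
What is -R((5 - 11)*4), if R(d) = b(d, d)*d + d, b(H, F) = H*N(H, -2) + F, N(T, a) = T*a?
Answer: -28200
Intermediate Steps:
b(H, F) = F - 2*H² (b(H, F) = H*(H*(-2)) + F = H*(-2*H) + F = -2*H² + F = F - 2*H²)
R(d) = d + d*(d - 2*d²) (R(d) = (d - 2*d²)*d + d = d*(d - 2*d²) + d = d + d*(d - 2*d²))
-R((5 - 11)*4) = -(5 - 11)*4*(1 + (5 - 11)*4 - 2*16*(5 - 11)²) = -(-6*4)*(1 - 6*4 - 2*(-6*4)²) = -(-24)*(1 - 24 - 2*(-24)²) = -(-24)*(1 - 24 - 2*576) = -(-24)*(1 - 24 - 1152) = -(-24)*(-1175) = -1*28200 = -28200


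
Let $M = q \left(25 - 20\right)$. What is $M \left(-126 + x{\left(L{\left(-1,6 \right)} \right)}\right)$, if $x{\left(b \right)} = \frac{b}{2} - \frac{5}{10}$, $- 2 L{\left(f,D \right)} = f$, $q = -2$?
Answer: $\frac{2525}{2} \approx 1262.5$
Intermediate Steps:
$L{\left(f,D \right)} = - \frac{f}{2}$
$M = -10$ ($M = - 2 \left(25 - 20\right) = \left(-2\right) 5 = -10$)
$x{\left(b \right)} = - \frac{1}{2} + \frac{b}{2}$ ($x{\left(b \right)} = b \frac{1}{2} - \frac{1}{2} = \frac{b}{2} - \frac{1}{2} = - \frac{1}{2} + \frac{b}{2}$)
$M \left(-126 + x{\left(L{\left(-1,6 \right)} \right)}\right) = - 10 \left(-126 - \left(\frac{1}{2} - \frac{\left(- \frac{1}{2}\right) \left(-1\right)}{2}\right)\right) = - 10 \left(-126 + \left(- \frac{1}{2} + \frac{1}{2} \cdot \frac{1}{2}\right)\right) = - 10 \left(-126 + \left(- \frac{1}{2} + \frac{1}{4}\right)\right) = - 10 \left(-126 - \frac{1}{4}\right) = \left(-10\right) \left(- \frac{505}{4}\right) = \frac{2525}{2}$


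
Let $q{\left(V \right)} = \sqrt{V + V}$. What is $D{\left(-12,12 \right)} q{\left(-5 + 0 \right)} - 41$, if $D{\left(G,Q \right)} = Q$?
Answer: $-41 + 12 i \sqrt{10} \approx -41.0 + 37.947 i$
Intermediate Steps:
$q{\left(V \right)} = \sqrt{2} \sqrt{V}$ ($q{\left(V \right)} = \sqrt{2 V} = \sqrt{2} \sqrt{V}$)
$D{\left(-12,12 \right)} q{\left(-5 + 0 \right)} - 41 = 12 \sqrt{2} \sqrt{-5 + 0} - 41 = 12 \sqrt{2} \sqrt{-5} - 41 = 12 \sqrt{2} i \sqrt{5} - 41 = 12 i \sqrt{10} - 41 = -41 + 12 i \sqrt{10}$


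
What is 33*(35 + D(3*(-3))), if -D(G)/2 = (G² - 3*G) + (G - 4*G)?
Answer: -7755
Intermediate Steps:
D(G) = -2*G² + 12*G (D(G) = -2*((G² - 3*G) + (G - 4*G)) = -2*((G² - 3*G) - 3*G) = -2*(G² - 6*G) = -2*G² + 12*G)
33*(35 + D(3*(-3))) = 33*(35 + 2*(3*(-3))*(6 - 3*(-3))) = 33*(35 + 2*(-9)*(6 - 1*(-9))) = 33*(35 + 2*(-9)*(6 + 9)) = 33*(35 + 2*(-9)*15) = 33*(35 - 270) = 33*(-235) = -7755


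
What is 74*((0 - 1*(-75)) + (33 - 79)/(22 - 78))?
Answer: 78551/14 ≈ 5610.8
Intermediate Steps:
74*((0 - 1*(-75)) + (33 - 79)/(22 - 78)) = 74*((0 + 75) - 46/(-56)) = 74*(75 - 46*(-1/56)) = 74*(75 + 23/28) = 74*(2123/28) = 78551/14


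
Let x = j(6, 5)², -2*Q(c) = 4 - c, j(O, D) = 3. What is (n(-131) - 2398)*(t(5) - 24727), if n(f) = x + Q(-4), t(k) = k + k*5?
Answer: 59099921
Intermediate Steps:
Q(c) = -2 + c/2 (Q(c) = -(4 - c)/2 = -2 + c/2)
x = 9 (x = 3² = 9)
t(k) = 6*k (t(k) = k + 5*k = 6*k)
n(f) = 5 (n(f) = 9 + (-2 + (½)*(-4)) = 9 + (-2 - 2) = 9 - 4 = 5)
(n(-131) - 2398)*(t(5) - 24727) = (5 - 2398)*(6*5 - 24727) = -2393*(30 - 24727) = -2393*(-24697) = 59099921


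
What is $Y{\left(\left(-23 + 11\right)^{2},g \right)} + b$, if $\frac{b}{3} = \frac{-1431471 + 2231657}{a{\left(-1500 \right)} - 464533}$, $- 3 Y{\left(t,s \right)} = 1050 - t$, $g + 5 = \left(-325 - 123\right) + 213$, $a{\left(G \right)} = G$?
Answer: $- \frac{143142524}{466033} \approx -307.15$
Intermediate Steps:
$g = -240$ ($g = -5 + \left(\left(-325 - 123\right) + 213\right) = -5 + \left(-448 + 213\right) = -5 - 235 = -240$)
$Y{\left(t,s \right)} = -350 + \frac{t}{3}$ ($Y{\left(t,s \right)} = - \frac{1050 - t}{3} = -350 + \frac{t}{3}$)
$b = - \frac{2400558}{466033}$ ($b = 3 \frac{-1431471 + 2231657}{-1500 - 464533} = 3 \frac{800186}{-466033} = 3 \cdot 800186 \left(- \frac{1}{466033}\right) = 3 \left(- \frac{800186}{466033}\right) = - \frac{2400558}{466033} \approx -5.151$)
$Y{\left(\left(-23 + 11\right)^{2},g \right)} + b = \left(-350 + \frac{\left(-23 + 11\right)^{2}}{3}\right) - \frac{2400558}{466033} = \left(-350 + \frac{\left(-12\right)^{2}}{3}\right) - \frac{2400558}{466033} = \left(-350 + \frac{1}{3} \cdot 144\right) - \frac{2400558}{466033} = \left(-350 + 48\right) - \frac{2400558}{466033} = -302 - \frac{2400558}{466033} = - \frac{143142524}{466033}$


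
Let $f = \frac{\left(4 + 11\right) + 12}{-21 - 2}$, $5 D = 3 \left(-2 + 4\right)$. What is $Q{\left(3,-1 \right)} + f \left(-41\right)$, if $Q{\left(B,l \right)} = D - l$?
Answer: $\frac{5788}{115} \approx 50.33$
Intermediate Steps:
$D = \frac{6}{5}$ ($D = \frac{3 \left(-2 + 4\right)}{5} = \frac{3 \cdot 2}{5} = \frac{1}{5} \cdot 6 = \frac{6}{5} \approx 1.2$)
$f = - \frac{27}{23}$ ($f = \frac{15 + 12}{-23} = 27 \left(- \frac{1}{23}\right) = - \frac{27}{23} \approx -1.1739$)
$Q{\left(B,l \right)} = \frac{6}{5} - l$
$Q{\left(3,-1 \right)} + f \left(-41\right) = \left(\frac{6}{5} - -1\right) - - \frac{1107}{23} = \left(\frac{6}{5} + 1\right) + \frac{1107}{23} = \frac{11}{5} + \frac{1107}{23} = \frac{5788}{115}$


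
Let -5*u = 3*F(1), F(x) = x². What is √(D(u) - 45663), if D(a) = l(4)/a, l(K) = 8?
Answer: I*√411087/3 ≈ 213.72*I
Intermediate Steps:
u = -⅗ (u = -3*1²/5 = -3/5 = -⅕*3 = -⅗ ≈ -0.60000)
D(a) = 8/a
√(D(u) - 45663) = √(8/(-⅗) - 45663) = √(8*(-5/3) - 45663) = √(-40/3 - 45663) = √(-137029/3) = I*√411087/3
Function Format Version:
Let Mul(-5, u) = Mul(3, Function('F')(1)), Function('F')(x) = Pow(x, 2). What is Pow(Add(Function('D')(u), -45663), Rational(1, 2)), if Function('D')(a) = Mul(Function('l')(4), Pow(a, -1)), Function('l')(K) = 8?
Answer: Mul(Rational(1, 3), I, Pow(411087, Rational(1, 2))) ≈ Mul(213.72, I)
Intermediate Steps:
u = Rational(-3, 5) (u = Mul(Rational(-1, 5), Mul(3, Pow(1, 2))) = Mul(Rational(-1, 5), Mul(3, 1)) = Mul(Rational(-1, 5), 3) = Rational(-3, 5) ≈ -0.60000)
Function('D')(a) = Mul(8, Pow(a, -1))
Pow(Add(Function('D')(u), -45663), Rational(1, 2)) = Pow(Add(Mul(8, Pow(Rational(-3, 5), -1)), -45663), Rational(1, 2)) = Pow(Add(Mul(8, Rational(-5, 3)), -45663), Rational(1, 2)) = Pow(Add(Rational(-40, 3), -45663), Rational(1, 2)) = Pow(Rational(-137029, 3), Rational(1, 2)) = Mul(Rational(1, 3), I, Pow(411087, Rational(1, 2)))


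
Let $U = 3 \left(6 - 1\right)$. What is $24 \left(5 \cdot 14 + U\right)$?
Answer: $2040$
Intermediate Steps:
$U = 15$ ($U = 3 \cdot 5 = 15$)
$24 \left(5 \cdot 14 + U\right) = 24 \left(5 \cdot 14 + 15\right) = 24 \left(70 + 15\right) = 24 \cdot 85 = 2040$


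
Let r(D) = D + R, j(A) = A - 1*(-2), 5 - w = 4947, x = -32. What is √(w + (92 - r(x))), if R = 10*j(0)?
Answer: I*√4838 ≈ 69.556*I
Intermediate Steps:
w = -4942 (w = 5 - 1*4947 = 5 - 4947 = -4942)
j(A) = 2 + A (j(A) = A + 2 = 2 + A)
R = 20 (R = 10*(2 + 0) = 10*2 = 20)
r(D) = 20 + D (r(D) = D + 20 = 20 + D)
√(w + (92 - r(x))) = √(-4942 + (92 - (20 - 32))) = √(-4942 + (92 - 1*(-12))) = √(-4942 + (92 + 12)) = √(-4942 + 104) = √(-4838) = I*√4838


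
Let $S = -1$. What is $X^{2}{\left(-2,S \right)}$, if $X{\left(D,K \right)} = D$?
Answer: $4$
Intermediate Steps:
$X^{2}{\left(-2,S \right)} = \left(-2\right)^{2} = 4$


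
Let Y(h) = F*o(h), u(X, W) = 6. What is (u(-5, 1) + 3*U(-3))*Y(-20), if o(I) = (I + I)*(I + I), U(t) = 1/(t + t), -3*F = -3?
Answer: 8800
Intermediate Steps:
F = 1 (F = -⅓*(-3) = 1)
U(t) = 1/(2*t)
o(I) = 4*I² (o(I) = (2*I)*(2*I) = 4*I²)
Y(h) = 4*h² (Y(h) = 1*(4*h²) = 4*h²)
(u(-5, 1) + 3*U(-3))*Y(-20) = (6 + 3*((½)/(-3)))*(4*(-20)²) = (6 + 3*((½)*(-⅓)))*(4*400) = (6 + 3*(-⅙))*1600 = (6 - ½)*1600 = (11/2)*1600 = 8800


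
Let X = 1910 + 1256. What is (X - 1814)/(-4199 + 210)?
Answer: -1352/3989 ≈ -0.33893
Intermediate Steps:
X = 3166
(X - 1814)/(-4199 + 210) = (3166 - 1814)/(-4199 + 210) = 1352/(-3989) = 1352*(-1/3989) = -1352/3989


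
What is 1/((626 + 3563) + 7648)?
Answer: 1/11837 ≈ 8.4481e-5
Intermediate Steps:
1/((626 + 3563) + 7648) = 1/(4189 + 7648) = 1/11837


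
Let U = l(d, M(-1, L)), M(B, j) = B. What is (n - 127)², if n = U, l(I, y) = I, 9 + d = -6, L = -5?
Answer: 20164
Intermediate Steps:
d = -15 (d = -9 - 6 = -15)
U = -15
n = -15
(n - 127)² = (-15 - 127)² = (-142)² = 20164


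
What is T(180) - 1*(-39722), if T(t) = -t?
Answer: 39542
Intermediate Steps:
T(180) - 1*(-39722) = -1*180 - 1*(-39722) = -180 + 39722 = 39542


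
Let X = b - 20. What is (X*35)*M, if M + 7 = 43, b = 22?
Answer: 2520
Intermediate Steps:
X = 2 (X = 22 - 20 = 2)
M = 36 (M = -7 + 43 = 36)
(X*35)*M = (2*35)*36 = 70*36 = 2520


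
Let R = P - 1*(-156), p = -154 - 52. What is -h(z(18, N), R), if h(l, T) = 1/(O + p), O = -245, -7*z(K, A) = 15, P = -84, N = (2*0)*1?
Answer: 1/451 ≈ 0.0022173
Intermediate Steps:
N = 0 (N = 0*1 = 0)
p = -206
z(K, A) = -15/7 (z(K, A) = -1/7*15 = -15/7)
R = 72 (R = -84 - 1*(-156) = -84 + 156 = 72)
h(l, T) = -1/451 (h(l, T) = 1/(-245 - 206) = 1/(-451) = -1/451)
-h(z(18, N), R) = -1*(-1/451) = 1/451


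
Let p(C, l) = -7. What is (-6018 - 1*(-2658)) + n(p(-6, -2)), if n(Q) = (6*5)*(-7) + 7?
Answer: -3563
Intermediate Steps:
n(Q) = -203 (n(Q) = 30*(-7) + 7 = -210 + 7 = -203)
(-6018 - 1*(-2658)) + n(p(-6, -2)) = (-6018 - 1*(-2658)) - 203 = (-6018 + 2658) - 203 = -3360 - 203 = -3563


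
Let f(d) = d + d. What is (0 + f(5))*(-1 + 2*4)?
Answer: 70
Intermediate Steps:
f(d) = 2*d
(0 + f(5))*(-1 + 2*4) = (0 + 2*5)*(-1 + 2*4) = (0 + 10)*(-1 + 8) = 10*7 = 70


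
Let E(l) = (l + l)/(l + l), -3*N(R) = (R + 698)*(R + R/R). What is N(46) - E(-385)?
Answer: -11657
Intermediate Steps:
N(R) = -(1 + R)*(698 + R)/3 (N(R) = -(R + 698)*(R + R/R)/3 = -(698 + R)*(R + 1)/3 = -(698 + R)*(1 + R)/3 = -(1 + R)*(698 + R)/3)
E(l) = 1 (E(l) = (2*l)/((2*l)) = (2*l)*(1/(2*l)) = 1)
N(46) - E(-385) = (-698/3 - 233*46 - ⅓*46²) - 1*1 = (-698/3 - 10718 - ⅓*2116) - 1 = (-698/3 - 10718 - 2116/3) - 1 = -11656 - 1 = -11657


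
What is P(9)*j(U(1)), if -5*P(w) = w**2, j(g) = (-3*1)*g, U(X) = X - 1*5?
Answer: -972/5 ≈ -194.40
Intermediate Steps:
U(X) = -5 + X (U(X) = X - 5 = -5 + X)
j(g) = -3*g
P(w) = -w**2/5
P(9)*j(U(1)) = (-1/5*9**2)*(-3*(-5 + 1)) = (-1/5*81)*(-3*(-4)) = -81/5*12 = -972/5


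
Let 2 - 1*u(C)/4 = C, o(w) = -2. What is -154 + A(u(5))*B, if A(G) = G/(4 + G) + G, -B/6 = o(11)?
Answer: -280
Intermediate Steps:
B = 12 (B = -6*(-2) = 12)
u(C) = 8 - 4*C
A(G) = G + G/(4 + G)
-154 + A(u(5))*B = -154 + ((8 - 4*5)*(5 + (8 - 4*5))/(4 + (8 - 4*5)))*12 = -154 + ((8 - 20)*(5 + (8 - 20))/(4 + (8 - 20)))*12 = -154 - 12*(5 - 12)/(4 - 12)*12 = -154 - 12*(-7)/(-8)*12 = -154 - 12*(-1/8)*(-7)*12 = -154 - 21/2*12 = -154 - 126 = -280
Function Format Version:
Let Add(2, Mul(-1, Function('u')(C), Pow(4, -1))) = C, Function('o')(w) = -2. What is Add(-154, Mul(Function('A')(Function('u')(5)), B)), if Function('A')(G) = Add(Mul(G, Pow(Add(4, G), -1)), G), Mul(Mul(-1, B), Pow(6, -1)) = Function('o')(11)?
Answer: -280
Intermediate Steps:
B = 12 (B = Mul(-6, -2) = 12)
Function('u')(C) = Add(8, Mul(-4, C))
Function('A')(G) = Add(G, Mul(G, Pow(Add(4, G), -1)))
Add(-154, Mul(Function('A')(Function('u')(5)), B)) = Add(-154, Mul(Mul(Add(8, Mul(-4, 5)), Pow(Add(4, Add(8, Mul(-4, 5))), -1), Add(5, Add(8, Mul(-4, 5)))), 12)) = Add(-154, Mul(Mul(Add(8, -20), Pow(Add(4, Add(8, -20)), -1), Add(5, Add(8, -20))), 12)) = Add(-154, Mul(Mul(-12, Pow(Add(4, -12), -1), Add(5, -12)), 12)) = Add(-154, Mul(Mul(-12, Pow(-8, -1), -7), 12)) = Add(-154, Mul(Mul(-12, Rational(-1, 8), -7), 12)) = Add(-154, Mul(Rational(-21, 2), 12)) = Add(-154, -126) = -280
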